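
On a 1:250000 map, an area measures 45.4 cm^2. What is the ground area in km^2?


ground_area = 45.4 * (250000/100)^2 = 283750000.0 m^2 = 283.75 km^2

283.75 km^2


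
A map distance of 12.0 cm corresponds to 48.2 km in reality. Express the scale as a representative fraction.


ground = 48.2 km = 4820000 cm; RF denominator = ground / map = 4820000 / 12.0 ≈ 401667; RF = 1:401667

1:401667


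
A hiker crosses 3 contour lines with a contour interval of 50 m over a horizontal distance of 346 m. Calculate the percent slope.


elevation change = 3 * 50 = 150 m
slope = 150 / 346 * 100 = 43.4%

43.4%


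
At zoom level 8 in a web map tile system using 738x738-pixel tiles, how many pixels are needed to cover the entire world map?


tiles per axis = 2^8 = 256
total tiles = 256^2 = 65536
pixels per axis = 256 * 738 = 188928
total pixels = 188928^2 = 35693789184

35693789184 pixels


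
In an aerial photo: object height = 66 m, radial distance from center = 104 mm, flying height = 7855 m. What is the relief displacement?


d = h * r / H = 66 * 104 / 7855 = 0.87 mm

0.87 mm


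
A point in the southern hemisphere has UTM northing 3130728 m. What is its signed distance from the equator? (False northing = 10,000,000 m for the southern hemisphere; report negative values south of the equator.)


For southern: actual = 3130728 - 10000000 = -6869272 m

-6869272 m


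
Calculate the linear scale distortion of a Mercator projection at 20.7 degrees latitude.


SF = 1 / cos(20.7) = 1 / 0.935444 = 1.069

1.069


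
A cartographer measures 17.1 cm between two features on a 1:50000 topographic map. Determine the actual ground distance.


ground = 17.1 cm * 50000 / 100 = 8550.0 m = 8.55 km

8.55 km


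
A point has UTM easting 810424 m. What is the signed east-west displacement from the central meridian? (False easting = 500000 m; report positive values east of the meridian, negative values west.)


displacement = 810424 - 500000 = 310424 m

310424 m


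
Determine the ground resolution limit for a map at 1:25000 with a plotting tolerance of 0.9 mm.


ground = 0.9 mm * 25000 / 1000 = 22.5 m

22.5 m


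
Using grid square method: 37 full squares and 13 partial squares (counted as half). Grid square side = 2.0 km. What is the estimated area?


effective squares = 37 + 13 * 0.5 = 43.5
area = 43.5 * 4.0 = 174.0 km^2

174.0 km^2


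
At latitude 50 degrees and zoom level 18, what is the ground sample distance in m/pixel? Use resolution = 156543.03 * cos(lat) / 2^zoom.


res = 156543.03 * cos(50) / 2^18 = 156543.03 * 0.64278761 / 262144 = 0.38 m/pixel

0.38 m/pixel


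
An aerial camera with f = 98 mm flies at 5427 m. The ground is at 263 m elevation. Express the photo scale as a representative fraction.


scale = f / (H - h) = 98 mm / 5164 m = 98 / 5164000 = 1:52694

1:52694


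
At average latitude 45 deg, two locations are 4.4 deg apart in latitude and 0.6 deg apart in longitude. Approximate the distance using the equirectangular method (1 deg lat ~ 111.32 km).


dlat_km = 4.4 * 111.32 = 489.808
dlon_km = 0.6 * 111.32 * cos(45) ≈ 47.229
dist = sqrt(489.808^2 + 47.229^2) ≈ 492.1 km

492.1 km


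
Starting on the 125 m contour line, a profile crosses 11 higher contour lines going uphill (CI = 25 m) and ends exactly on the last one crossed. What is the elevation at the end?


elevation = 125 + 11 * 25 = 400 m

400 m


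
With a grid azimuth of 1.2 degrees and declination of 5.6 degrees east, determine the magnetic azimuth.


magnetic azimuth = grid azimuth - declination (east +ve)
mag_az = 1.2 - 5.6 = 355.6 degrees

355.6 degrees


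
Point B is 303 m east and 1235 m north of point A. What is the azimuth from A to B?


az = atan2(303, 1235) = 13.8 deg
adjusted to 0-360: 13.8 degrees

13.8 degrees


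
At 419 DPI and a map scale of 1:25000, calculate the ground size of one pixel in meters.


pixel_cm = 2.54 / 419 ≈ 0.006062 cm
ground = pixel_cm * 25000 / 100 = 2.54 * 25000 / (419 * 100) = 63500 / 41900 ≈ 1.52 m

1.52 m


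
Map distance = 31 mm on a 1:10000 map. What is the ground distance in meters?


ground = 31 mm * 10000 / 1000 = 310.0 m

310.0 m


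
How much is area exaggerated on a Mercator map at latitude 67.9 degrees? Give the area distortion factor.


area_distortion = 1/cos^2(67.9) = 7.065

7.065


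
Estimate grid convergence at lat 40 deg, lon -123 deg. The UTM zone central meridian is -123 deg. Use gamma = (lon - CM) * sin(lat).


gamma = (-123 - -123) * sin(40) = 0 * 0.642788 = 0.0 degrees

0.0 degrees


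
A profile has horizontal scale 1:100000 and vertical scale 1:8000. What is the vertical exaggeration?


VE = horizontal_scale / vertical_scale = 100000 / 8000 = 12.5

12.5x


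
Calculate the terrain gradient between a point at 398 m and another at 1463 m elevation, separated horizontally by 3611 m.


gradient = (1463 - 398) / 3611 = 1065 / 3611 = 0.2949

0.2949


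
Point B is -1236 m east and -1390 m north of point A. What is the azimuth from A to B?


az = atan2(-1236, -1390) = -138.4 deg
adjusted to 0-360: 221.6 degrees

221.6 degrees


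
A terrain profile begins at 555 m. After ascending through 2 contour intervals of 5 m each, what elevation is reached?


elevation = 555 + 2 * 5 = 565 m

565 m


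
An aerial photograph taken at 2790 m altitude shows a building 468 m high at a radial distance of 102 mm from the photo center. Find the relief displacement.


d = h * r / H = 468 * 102 / 2790 = 17.11 mm

17.11 mm


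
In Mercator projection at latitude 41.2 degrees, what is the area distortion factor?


area_distortion = 1/cos^2(41.2) = 1.766

1.766


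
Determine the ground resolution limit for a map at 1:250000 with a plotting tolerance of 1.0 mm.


ground = 1.0 mm * 250000 / 1000 = 250.0 m

250.0 m


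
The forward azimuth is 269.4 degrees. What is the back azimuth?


back azimuth = (269.4 + 180) mod 360 = 89.4 degrees

89.4 degrees


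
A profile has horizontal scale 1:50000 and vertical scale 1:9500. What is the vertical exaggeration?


VE = horizontal_scale / vertical_scale = 50000 / 9500 ≈ 5.3

5.3x


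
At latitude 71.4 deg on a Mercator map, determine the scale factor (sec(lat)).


SF = 1 / cos(71.4) = 1 / 0.318959 = 3.135

3.135


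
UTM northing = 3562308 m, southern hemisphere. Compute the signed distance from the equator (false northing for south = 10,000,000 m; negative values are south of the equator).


For southern: actual = 3562308 - 10000000 = -6437692 m

-6437692 m


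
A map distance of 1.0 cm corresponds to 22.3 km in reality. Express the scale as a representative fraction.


ground = 22.3 km = 2230000 cm; RF denominator = ground / map = 2230000 / 1.0 = 2230000; RF = 1:2230000

1:2230000


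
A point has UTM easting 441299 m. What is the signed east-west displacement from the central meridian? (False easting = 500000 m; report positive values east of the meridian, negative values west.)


displacement = 441299 - 500000 = -58701 m

-58701 m


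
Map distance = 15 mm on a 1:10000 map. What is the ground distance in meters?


ground = 15 mm * 10000 / 1000 = 150.0 m

150.0 m


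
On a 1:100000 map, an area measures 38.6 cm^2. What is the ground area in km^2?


ground_area = 38.6 * (100000/100)^2 = 38600000.0 m^2 = 38.6 km^2

38.6 km^2


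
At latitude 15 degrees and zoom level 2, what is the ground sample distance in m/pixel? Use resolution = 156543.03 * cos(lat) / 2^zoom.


res = 156543.03 * cos(15) / 2^2 = 156543.03 * 0.96592583 / 4 = 37802.24 m/pixel

37802.24 m/pixel


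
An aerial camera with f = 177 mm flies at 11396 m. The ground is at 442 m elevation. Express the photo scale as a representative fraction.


scale = f / (H - h) = 177 mm / 10954 m = 177 / 10954000 = 1:61887

1:61887


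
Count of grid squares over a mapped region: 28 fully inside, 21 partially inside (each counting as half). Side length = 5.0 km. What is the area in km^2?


effective squares = 28 + 21 * 0.5 = 38.5
area = 38.5 * 25.0 = 962.5 km^2

962.5 km^2


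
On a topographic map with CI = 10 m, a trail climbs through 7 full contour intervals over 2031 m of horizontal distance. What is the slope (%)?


elevation change = 7 * 10 = 70 m
slope = 70 / 2031 * 100 = 3.4%

3.4%


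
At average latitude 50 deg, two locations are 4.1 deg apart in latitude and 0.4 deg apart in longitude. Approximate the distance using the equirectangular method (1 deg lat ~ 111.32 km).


dlat_km = 4.1 * 111.32 = 456.412
dlon_km = 0.4 * 111.32 * cos(50) ≈ 28.622
dist = sqrt(456.412^2 + 28.622^2) ≈ 457.3 km

457.3 km


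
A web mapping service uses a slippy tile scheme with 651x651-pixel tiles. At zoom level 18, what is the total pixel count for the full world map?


tiles per axis = 2^18 = 262144
total tiles = 262144^2 = 68719476736
pixels per axis = 262144 * 651 = 170655744
total pixels = 170655744^2 = 29123382960193536

29123382960193536 pixels


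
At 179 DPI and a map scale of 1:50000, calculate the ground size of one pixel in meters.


pixel_cm = 2.54 / 179 ≈ 0.01419 cm
ground = pixel_cm * 50000 / 100 = 2.54 * 50000 / (179 * 100) = 127000 / 17900 ≈ 7.09 m

7.09 m


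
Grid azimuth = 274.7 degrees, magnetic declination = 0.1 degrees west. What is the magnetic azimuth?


magnetic azimuth = grid azimuth - declination (east +ve)
mag_az = 274.7 - -0.1 = 274.8 degrees

274.8 degrees


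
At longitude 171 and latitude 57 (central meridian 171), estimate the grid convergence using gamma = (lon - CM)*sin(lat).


gamma = (171 - 171) * sin(57) = 0 * 0.838671 = 0.0 degrees

0.0 degrees


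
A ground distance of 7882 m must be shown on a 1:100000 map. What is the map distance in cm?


map_cm = 7882 * 100 / 100000 = 7.882 cm ≈ 7.88 cm

7.88 cm


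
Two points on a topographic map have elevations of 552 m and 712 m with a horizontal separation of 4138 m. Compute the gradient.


gradient = (712 - 552) / 4138 = 160 / 4138 = 0.0387

0.0387


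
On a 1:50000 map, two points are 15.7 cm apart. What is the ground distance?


ground = 15.7 cm * 50000 / 100 = 7850.0 m = 7.85 km

7.85 km


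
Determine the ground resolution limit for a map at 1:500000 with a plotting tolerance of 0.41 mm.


ground = 0.41 mm * 500000 / 1000 = 205.0 m

205.0 m


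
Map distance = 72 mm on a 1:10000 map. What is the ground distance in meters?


ground = 72 mm * 10000 / 1000 = 720.0 m

720.0 m


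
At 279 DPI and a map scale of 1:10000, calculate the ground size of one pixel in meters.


pixel_cm = 2.54 / 279 ≈ 0.009104 cm
ground = pixel_cm * 10000 / 100 = 2.54 * 10000 / (279 * 100) = 25400 / 27900 ≈ 0.91 m

0.91 m


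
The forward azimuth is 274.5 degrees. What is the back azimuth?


back azimuth = (274.5 + 180) mod 360 = 94.5 degrees

94.5 degrees


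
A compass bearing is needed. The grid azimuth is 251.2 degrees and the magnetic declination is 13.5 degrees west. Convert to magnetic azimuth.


magnetic azimuth = grid azimuth - declination (east +ve)
mag_az = 251.2 - -13.5 = 264.7 degrees

264.7 degrees


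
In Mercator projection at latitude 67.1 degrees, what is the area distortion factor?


area_distortion = 1/cos^2(67.1) = 6.604

6.604


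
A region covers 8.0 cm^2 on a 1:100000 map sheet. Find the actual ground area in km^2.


ground_area = 8.0 * (100000/100)^2 = 8000000.0 m^2 = 8.0 km^2

8.0 km^2


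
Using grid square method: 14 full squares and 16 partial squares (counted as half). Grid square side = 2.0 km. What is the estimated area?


effective squares = 14 + 16 * 0.5 = 22.0
area = 22.0 * 4.0 = 88.0 km^2

88.0 km^2


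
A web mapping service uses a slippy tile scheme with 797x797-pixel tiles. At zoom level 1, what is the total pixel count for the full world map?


tiles per axis = 2^1 = 2
total tiles = 2^2 = 4
pixels per axis = 2 * 797 = 1594
total pixels = 1594^2 = 2540836

2540836 pixels


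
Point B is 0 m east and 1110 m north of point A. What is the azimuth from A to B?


az = atan2(0, 1110) = 0.0 deg
adjusted to 0-360: 0.0 degrees

0.0 degrees


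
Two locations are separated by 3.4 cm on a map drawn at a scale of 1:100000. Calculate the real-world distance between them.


ground = 3.4 cm * 100000 / 100 = 3400.0 m = 3.4 km

3.4 km


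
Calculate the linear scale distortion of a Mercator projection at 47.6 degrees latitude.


SF = 1 / cos(47.6) = 1 / 0.674302 = 1.483

1.483


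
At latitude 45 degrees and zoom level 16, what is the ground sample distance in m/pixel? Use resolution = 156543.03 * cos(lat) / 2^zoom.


res = 156543.03 * cos(45) / 2^16 = 156543.03 * 0.70710678 / 65536 = 1.69 m/pixel

1.69 m/pixel


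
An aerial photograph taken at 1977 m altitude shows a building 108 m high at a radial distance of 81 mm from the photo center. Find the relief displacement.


d = h * r / H = 108 * 81 / 1977 = 4.42 mm

4.42 mm


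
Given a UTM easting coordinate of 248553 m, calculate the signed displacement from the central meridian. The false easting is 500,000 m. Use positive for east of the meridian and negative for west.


displacement = 248553 - 500000 = -251447 m

-251447 m


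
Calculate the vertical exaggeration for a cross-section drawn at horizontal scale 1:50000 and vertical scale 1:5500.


VE = horizontal_scale / vertical_scale = 50000 / 5500 ≈ 9.1

9.1x


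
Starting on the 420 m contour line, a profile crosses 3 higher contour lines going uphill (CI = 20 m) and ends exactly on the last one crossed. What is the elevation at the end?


elevation = 420 + 3 * 20 = 480 m

480 m


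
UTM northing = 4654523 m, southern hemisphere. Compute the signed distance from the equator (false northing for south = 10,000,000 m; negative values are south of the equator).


For southern: actual = 4654523 - 10000000 = -5345477 m

-5345477 m


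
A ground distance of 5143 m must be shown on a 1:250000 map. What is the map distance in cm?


map_cm = 5143 * 100 / 250000 = 2.0572 cm ≈ 2.06 cm

2.06 cm


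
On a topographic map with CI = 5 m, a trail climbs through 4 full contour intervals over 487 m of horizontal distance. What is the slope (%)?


elevation change = 4 * 5 = 20 m
slope = 20 / 487 * 100 = 4.1%

4.1%


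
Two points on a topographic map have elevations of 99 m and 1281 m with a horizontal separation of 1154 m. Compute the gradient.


gradient = (1281 - 99) / 1154 = 1182 / 1154 = 1.0243

1.0243


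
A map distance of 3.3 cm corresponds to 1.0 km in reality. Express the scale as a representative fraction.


ground = 1.0 km = 100000 cm; RF denominator = ground / map = 100000 / 3.3 ≈ 30303; RF = 1:30303

1:30303


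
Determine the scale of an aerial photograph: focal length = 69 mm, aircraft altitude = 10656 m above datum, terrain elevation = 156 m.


scale = f / (H - h) = 69 mm / 10500 m = 69 / 10500000 = 1:152174

1:152174


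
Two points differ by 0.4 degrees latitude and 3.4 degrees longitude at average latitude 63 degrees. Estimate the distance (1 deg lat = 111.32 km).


dlat_km = 0.4 * 111.32 = 44.528
dlon_km = 3.4 * 111.32 * cos(63) ≈ 171.83
dist = sqrt(44.528^2 + 171.83^2) ≈ 177.5 km

177.5 km


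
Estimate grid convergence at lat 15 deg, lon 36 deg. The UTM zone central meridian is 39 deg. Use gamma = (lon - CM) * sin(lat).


gamma = (36 - 39) * sin(15) = -3 * 0.258819 = -0.776 degrees

-0.776 degrees


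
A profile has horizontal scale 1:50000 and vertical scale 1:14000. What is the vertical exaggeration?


VE = horizontal_scale / vertical_scale = 50000 / 14000 ≈ 3.6

3.6x


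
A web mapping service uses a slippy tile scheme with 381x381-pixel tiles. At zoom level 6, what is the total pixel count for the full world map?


tiles per axis = 2^6 = 64
total tiles = 64^2 = 4096
pixels per axis = 64 * 381 = 24384
total pixels = 24384^2 = 594579456

594579456 pixels


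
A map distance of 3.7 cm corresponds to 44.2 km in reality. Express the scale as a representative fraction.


ground = 44.2 km = 4420000 cm; RF denominator = ground / map = 4420000 / 3.7 ≈ 1194595; RF = 1:1194595

1:1194595


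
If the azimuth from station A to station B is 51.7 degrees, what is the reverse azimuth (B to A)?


back azimuth = (51.7 + 180) mod 360 = 231.7 degrees

231.7 degrees


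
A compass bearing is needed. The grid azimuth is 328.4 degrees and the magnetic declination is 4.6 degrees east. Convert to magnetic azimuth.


magnetic azimuth = grid azimuth - declination (east +ve)
mag_az = 328.4 - 4.6 = 323.8 degrees

323.8 degrees


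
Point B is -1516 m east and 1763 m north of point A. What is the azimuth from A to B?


az = atan2(-1516, 1763) = -40.7 deg
adjusted to 0-360: 319.3 degrees

319.3 degrees


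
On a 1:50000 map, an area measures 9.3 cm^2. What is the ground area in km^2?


ground_area = 9.3 * (50000/100)^2 = 2325000.0 m^2 = 2.325 km^2

2.325 km^2


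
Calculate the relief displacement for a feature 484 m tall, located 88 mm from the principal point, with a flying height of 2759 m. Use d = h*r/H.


d = h * r / H = 484 * 88 / 2759 = 15.44 mm

15.44 mm


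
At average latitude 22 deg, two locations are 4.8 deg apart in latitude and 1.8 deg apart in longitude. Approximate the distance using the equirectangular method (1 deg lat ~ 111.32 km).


dlat_km = 4.8 * 111.32 = 534.336
dlon_km = 1.8 * 111.32 * cos(22) ≈ 185.785
dist = sqrt(534.336^2 + 185.785^2) ≈ 565.7 km

565.7 km


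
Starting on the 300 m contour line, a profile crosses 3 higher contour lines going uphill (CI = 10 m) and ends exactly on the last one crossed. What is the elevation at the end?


elevation = 300 + 3 * 10 = 330 m

330 m


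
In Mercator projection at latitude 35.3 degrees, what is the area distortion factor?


area_distortion = 1/cos^2(35.3) = 1.501

1.501


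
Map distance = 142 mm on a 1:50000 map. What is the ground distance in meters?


ground = 142 mm * 50000 / 1000 = 7100.0 m

7100.0 m


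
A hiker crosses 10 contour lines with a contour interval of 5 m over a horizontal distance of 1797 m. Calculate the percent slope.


elevation change = 10 * 5 = 50 m
slope = 50 / 1797 * 100 = 2.8%

2.8%


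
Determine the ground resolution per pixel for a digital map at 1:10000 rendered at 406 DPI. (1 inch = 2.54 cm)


pixel_cm = 2.54 / 406 ≈ 0.006256 cm
ground = pixel_cm * 10000 / 100 = 2.54 * 10000 / (406 * 100) = 25400 / 40600 ≈ 0.63 m

0.63 m


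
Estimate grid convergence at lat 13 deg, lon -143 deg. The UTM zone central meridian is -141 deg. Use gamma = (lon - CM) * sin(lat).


gamma = (-143 - -141) * sin(13) = -2 * 0.224951 = -0.45 degrees

-0.45 degrees


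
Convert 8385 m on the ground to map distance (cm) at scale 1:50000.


map_cm = 8385 * 100 / 50000 = 16.77 cm

16.77 cm


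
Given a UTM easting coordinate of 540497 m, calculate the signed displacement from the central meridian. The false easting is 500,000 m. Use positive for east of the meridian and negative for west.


displacement = 540497 - 500000 = 40497 m

40497 m


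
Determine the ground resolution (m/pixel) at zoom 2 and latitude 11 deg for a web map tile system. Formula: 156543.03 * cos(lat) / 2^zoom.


res = 156543.03 * cos(11) / 2^2 = 156543.03 * 0.98162718 / 4 = 38416.72 m/pixel

38416.72 m/pixel


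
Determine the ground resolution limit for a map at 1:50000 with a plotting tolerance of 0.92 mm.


ground = 0.92 mm * 50000 / 1000 = 46.0 m

46.0 m


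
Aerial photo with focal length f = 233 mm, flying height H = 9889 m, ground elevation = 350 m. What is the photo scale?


scale = f / (H - h) = 233 mm / 9539 m = 233 / 9539000 = 1:40940

1:40940


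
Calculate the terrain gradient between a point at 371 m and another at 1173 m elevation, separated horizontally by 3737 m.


gradient = (1173 - 371) / 3737 = 802 / 3737 = 0.2146

0.2146


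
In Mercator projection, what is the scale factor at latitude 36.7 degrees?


SF = 1 / cos(36.7) = 1 / 0.801776 = 1.247

1.247


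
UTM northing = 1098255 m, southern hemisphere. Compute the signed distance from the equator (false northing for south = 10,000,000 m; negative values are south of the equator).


For southern: actual = 1098255 - 10000000 = -8901745 m

-8901745 m


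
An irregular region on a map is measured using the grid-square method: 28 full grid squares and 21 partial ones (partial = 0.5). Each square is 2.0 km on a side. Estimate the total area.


effective squares = 28 + 21 * 0.5 = 38.5
area = 38.5 * 4.0 = 154.0 km^2

154.0 km^2


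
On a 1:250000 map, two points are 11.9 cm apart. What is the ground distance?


ground = 11.9 cm * 250000 / 100 = 29750.0 m = 29.75 km

29.75 km


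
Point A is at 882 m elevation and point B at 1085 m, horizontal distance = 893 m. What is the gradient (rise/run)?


gradient = (1085 - 882) / 893 = 203 / 893 = 0.2273

0.2273


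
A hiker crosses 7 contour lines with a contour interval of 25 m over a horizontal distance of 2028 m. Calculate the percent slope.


elevation change = 7 * 25 = 175 m
slope = 175 / 2028 * 100 = 8.6%

8.6%


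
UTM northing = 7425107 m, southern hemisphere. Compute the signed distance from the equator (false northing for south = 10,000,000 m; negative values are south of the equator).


For southern: actual = 7425107 - 10000000 = -2574893 m

-2574893 m


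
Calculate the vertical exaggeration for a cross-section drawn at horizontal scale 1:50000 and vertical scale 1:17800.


VE = horizontal_scale / vertical_scale = 50000 / 17800 ≈ 2.8

2.8x


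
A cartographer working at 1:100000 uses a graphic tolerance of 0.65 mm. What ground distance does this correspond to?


ground = 0.65 mm * 100000 / 1000 = 65.0 m

65.0 m


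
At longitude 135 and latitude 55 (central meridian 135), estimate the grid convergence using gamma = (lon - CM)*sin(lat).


gamma = (135 - 135) * sin(55) = 0 * 0.819152 = 0.0 degrees

0.0 degrees


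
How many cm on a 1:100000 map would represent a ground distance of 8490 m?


map_cm = 8490 * 100 / 100000 = 8.49 cm

8.49 cm


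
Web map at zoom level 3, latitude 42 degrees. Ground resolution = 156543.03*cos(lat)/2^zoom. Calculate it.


res = 156543.03 * cos(42) / 2^3 = 156543.03 * 0.74314483 / 8 = 14541.77 m/pixel

14541.77 m/pixel


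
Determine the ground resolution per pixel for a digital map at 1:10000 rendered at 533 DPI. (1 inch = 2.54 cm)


pixel_cm = 2.54 / 533 ≈ 0.004765 cm
ground = pixel_cm * 10000 / 100 = 2.54 * 10000 / (533 * 100) = 25400 / 53300 ≈ 0.48 m

0.48 m


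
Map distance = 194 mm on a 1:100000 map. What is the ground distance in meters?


ground = 194 mm * 100000 / 1000 = 19400.0 m

19400.0 m


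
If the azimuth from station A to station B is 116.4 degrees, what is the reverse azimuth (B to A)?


back azimuth = (116.4 + 180) mod 360 = 296.4 degrees

296.4 degrees


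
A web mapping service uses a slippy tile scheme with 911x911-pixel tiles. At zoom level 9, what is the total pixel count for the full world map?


tiles per axis = 2^9 = 512
total tiles = 512^2 = 262144
pixels per axis = 512 * 911 = 466432
total pixels = 466432^2 = 217558810624

217558810624 pixels


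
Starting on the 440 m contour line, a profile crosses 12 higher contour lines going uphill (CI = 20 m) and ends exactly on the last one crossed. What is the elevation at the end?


elevation = 440 + 12 * 20 = 680 m

680 m


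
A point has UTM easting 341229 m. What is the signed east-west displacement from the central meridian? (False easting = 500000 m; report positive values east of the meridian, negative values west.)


displacement = 341229 - 500000 = -158771 m

-158771 m


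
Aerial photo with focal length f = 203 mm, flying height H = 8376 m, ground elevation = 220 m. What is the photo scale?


scale = f / (H - h) = 203 mm / 8156 m = 203 / 8156000 = 1:40177

1:40177


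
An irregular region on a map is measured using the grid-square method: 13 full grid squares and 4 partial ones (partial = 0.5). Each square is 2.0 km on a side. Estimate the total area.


effective squares = 13 + 4 * 0.5 = 15.0
area = 15.0 * 4.0 = 60.0 km^2

60.0 km^2


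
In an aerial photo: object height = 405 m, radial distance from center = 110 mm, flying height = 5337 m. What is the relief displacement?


d = h * r / H = 405 * 110 / 5337 = 8.35 mm

8.35 mm


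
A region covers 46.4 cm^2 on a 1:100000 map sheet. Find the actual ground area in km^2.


ground_area = 46.4 * (100000/100)^2 = 46400000.0 m^2 = 46.4 km^2

46.4 km^2


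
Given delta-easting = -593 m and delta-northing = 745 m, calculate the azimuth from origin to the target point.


az = atan2(-593, 745) = -38.5 deg
adjusted to 0-360: 321.5 degrees

321.5 degrees


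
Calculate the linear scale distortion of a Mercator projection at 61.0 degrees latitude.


SF = 1 / cos(61.0) = 1 / 0.48481 = 2.063

2.063


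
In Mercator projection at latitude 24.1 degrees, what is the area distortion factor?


area_distortion = 1/cos^2(24.1) = 1.2

1.2


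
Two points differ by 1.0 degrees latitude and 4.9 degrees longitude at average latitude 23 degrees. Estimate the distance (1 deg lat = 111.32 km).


dlat_km = 1.0 * 111.32 = 111.32
dlon_km = 4.9 * 111.32 * cos(23) ≈ 502.106
dist = sqrt(111.32^2 + 502.106^2) ≈ 514.3 km

514.3 km


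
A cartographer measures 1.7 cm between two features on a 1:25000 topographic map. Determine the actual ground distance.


ground = 1.7 cm * 25000 / 100 = 425.0 m

425.0 m


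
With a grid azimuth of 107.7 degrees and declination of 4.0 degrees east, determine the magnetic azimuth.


magnetic azimuth = grid azimuth - declination (east +ve)
mag_az = 107.7 - 4.0 = 103.7 degrees

103.7 degrees


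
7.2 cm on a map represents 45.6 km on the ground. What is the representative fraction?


ground = 45.6 km = 4560000 cm; RF denominator = ground / map = 4560000 / 7.2 ≈ 633333; RF = 1:633333

1:633333


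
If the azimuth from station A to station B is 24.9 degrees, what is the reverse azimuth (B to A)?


back azimuth = (24.9 + 180) mod 360 = 204.9 degrees

204.9 degrees


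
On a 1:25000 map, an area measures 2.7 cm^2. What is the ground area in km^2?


ground_area = 2.7 * (25000/100)^2 = 168750.0 m^2 = 0.16875 km^2 ≈ 0.169 km^2

0.169 km^2


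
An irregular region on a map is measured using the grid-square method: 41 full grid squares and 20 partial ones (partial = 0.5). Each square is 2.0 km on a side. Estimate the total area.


effective squares = 41 + 20 * 0.5 = 51.0
area = 51.0 * 4.0 = 204.0 km^2

204.0 km^2


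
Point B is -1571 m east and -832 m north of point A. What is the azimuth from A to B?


az = atan2(-1571, -832) = -117.9 deg
adjusted to 0-360: 242.1 degrees

242.1 degrees


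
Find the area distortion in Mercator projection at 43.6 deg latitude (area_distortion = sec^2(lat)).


area_distortion = 1/cos^2(43.6) = 1.907

1.907


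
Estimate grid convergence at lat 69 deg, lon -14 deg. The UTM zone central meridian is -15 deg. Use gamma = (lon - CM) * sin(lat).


gamma = (-14 - -15) * sin(69) = 1 * 0.93358 = 0.934 degrees

0.934 degrees


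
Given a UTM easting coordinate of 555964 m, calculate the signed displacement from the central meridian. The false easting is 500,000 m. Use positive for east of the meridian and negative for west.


displacement = 555964 - 500000 = 55964 m

55964 m


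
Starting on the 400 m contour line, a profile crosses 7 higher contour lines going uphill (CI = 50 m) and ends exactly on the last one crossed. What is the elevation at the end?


elevation = 400 + 7 * 50 = 750 m

750 m


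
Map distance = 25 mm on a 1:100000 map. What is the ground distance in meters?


ground = 25 mm * 100000 / 1000 = 2500.0 m

2500.0 m


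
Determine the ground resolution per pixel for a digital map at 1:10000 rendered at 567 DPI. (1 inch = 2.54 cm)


pixel_cm = 2.54 / 567 ≈ 0.00448 cm
ground = pixel_cm * 10000 / 100 = 2.54 * 10000 / (567 * 100) = 25400 / 56700 ≈ 0.45 m

0.45 m


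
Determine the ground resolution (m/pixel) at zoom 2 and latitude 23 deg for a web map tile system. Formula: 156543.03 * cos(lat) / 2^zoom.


res = 156543.03 * cos(23) / 2^2 = 156543.03 * 0.92050485 / 4 = 36024.65 m/pixel

36024.65 m/pixel


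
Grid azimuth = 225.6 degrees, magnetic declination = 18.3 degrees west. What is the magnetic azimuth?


magnetic azimuth = grid azimuth - declination (east +ve)
mag_az = 225.6 - -18.3 = 243.9 degrees

243.9 degrees


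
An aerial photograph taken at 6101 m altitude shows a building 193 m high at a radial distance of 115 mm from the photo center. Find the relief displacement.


d = h * r / H = 193 * 115 / 6101 = 3.64 mm

3.64 mm


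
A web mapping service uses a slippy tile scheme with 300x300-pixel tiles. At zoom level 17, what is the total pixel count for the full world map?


tiles per axis = 2^17 = 131072
total tiles = 131072^2 = 17179869184
pixels per axis = 131072 * 300 = 39321600
total pixels = 39321600^2 = 1546188226560000

1546188226560000 pixels


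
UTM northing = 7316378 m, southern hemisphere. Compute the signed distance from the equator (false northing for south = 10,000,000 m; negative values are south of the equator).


For southern: actual = 7316378 - 10000000 = -2683622 m

-2683622 m


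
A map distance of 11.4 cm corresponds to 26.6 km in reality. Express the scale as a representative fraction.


ground = 26.6 km = 2660000 cm; RF denominator = ground / map = 2660000 / 11.4 ≈ 233333; RF = 1:233333

1:233333


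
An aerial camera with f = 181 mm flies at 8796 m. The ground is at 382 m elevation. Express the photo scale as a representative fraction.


scale = f / (H - h) = 181 mm / 8414 m = 181 / 8414000 = 1:46486

1:46486


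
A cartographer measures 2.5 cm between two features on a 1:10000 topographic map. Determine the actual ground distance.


ground = 2.5 cm * 10000 / 100 = 250.0 m

250.0 m


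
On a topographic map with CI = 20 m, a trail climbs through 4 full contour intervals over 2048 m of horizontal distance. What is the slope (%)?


elevation change = 4 * 20 = 80 m
slope = 80 / 2048 * 100 = 3.9%

3.9%


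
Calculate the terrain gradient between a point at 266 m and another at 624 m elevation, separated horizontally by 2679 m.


gradient = (624 - 266) / 2679 = 358 / 2679 = 0.1336

0.1336


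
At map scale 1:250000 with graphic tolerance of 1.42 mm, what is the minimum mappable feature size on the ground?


ground = 1.42 mm * 250000 / 1000 = 355.0 m

355.0 m


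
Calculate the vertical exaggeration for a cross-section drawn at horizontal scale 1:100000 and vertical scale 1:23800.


VE = horizontal_scale / vertical_scale = 100000 / 23800 ≈ 4.2

4.2x


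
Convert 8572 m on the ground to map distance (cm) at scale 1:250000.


map_cm = 8572 * 100 / 250000 = 3.4288 cm ≈ 3.43 cm

3.43 cm


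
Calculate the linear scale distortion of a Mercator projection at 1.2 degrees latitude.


SF = 1 / cos(1.2) = 1 / 0.999781 = 1.0

1.0


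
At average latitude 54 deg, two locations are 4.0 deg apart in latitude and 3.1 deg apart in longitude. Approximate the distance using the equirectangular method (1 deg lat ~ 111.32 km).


dlat_km = 4.0 * 111.32 = 445.28
dlon_km = 3.1 * 111.32 * cos(54) ≈ 202.84
dist = sqrt(445.28^2 + 202.84^2) ≈ 489.3 km

489.3 km


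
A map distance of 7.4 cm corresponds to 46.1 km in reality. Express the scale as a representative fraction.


ground = 46.1 km = 4610000 cm; RF denominator = ground / map = 4610000 / 7.4 ≈ 622973; RF = 1:622973

1:622973


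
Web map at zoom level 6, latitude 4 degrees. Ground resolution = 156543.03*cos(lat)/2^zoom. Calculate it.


res = 156543.03 * cos(4) / 2^6 = 156543.03 * 0.99756405 / 64 = 2440.03 m/pixel

2440.03 m/pixel


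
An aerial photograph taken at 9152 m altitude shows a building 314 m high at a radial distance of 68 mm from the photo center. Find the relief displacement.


d = h * r / H = 314 * 68 / 9152 = 2.33 mm

2.33 mm


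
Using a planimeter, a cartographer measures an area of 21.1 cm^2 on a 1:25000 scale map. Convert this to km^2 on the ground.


ground_area = 21.1 * (25000/100)^2 = 1318750.0 m^2 = 1.31875 km^2 ≈ 1.319 km^2

1.319 km^2


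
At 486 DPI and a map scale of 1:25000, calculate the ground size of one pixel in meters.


pixel_cm = 2.54 / 486 ≈ 0.005226 cm
ground = pixel_cm * 25000 / 100 = 2.54 * 25000 / (486 * 100) = 63500 / 48600 ≈ 1.31 m

1.31 m


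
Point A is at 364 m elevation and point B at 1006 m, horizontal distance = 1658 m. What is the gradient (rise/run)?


gradient = (1006 - 364) / 1658 = 642 / 1658 = 0.3872

0.3872


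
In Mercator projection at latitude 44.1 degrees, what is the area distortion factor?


area_distortion = 1/cos^2(44.1) = 1.939

1.939


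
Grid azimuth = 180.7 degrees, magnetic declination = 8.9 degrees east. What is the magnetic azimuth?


magnetic azimuth = grid azimuth - declination (east +ve)
mag_az = 180.7 - 8.9 = 171.8 degrees

171.8 degrees


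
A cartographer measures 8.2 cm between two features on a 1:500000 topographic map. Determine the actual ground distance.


ground = 8.2 cm * 500000 / 100 = 41000.0 m = 41.0 km

41.0 km


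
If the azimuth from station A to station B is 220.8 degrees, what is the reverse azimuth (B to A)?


back azimuth = (220.8 + 180) mod 360 = 40.8 degrees

40.8 degrees


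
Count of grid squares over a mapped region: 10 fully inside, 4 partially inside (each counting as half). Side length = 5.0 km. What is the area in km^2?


effective squares = 10 + 4 * 0.5 = 12.0
area = 12.0 * 25.0 = 300.0 km^2

300.0 km^2


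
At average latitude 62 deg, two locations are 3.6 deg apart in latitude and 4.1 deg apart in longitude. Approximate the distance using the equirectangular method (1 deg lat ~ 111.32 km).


dlat_km = 3.6 * 111.32 = 400.752
dlon_km = 4.1 * 111.32 * cos(62) ≈ 214.272
dist = sqrt(400.752^2 + 214.272^2) ≈ 454.4 km

454.4 km


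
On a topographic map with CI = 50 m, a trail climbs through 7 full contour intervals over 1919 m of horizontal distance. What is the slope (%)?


elevation change = 7 * 50 = 350 m
slope = 350 / 1919 * 100 = 18.2%

18.2%


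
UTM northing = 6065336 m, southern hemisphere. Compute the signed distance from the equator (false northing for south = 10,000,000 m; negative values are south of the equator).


For southern: actual = 6065336 - 10000000 = -3934664 m

-3934664 m


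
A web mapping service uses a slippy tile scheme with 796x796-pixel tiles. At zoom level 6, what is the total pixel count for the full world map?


tiles per axis = 2^6 = 64
total tiles = 64^2 = 4096
pixels per axis = 64 * 796 = 50944
total pixels = 50944^2 = 2595291136

2595291136 pixels


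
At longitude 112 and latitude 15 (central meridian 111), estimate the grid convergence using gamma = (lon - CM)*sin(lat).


gamma = (112 - 111) * sin(15) = 1 * 0.258819 = 0.259 degrees

0.259 degrees


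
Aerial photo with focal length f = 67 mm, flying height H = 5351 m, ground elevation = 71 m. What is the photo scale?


scale = f / (H - h) = 67 mm / 5280 m = 67 / 5280000 = 1:78806

1:78806


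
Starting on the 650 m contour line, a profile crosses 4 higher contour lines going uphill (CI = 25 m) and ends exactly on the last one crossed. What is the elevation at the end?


elevation = 650 + 4 * 25 = 750 m

750 m


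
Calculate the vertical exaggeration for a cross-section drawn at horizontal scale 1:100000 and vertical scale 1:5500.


VE = horizontal_scale / vertical_scale = 100000 / 5500 ≈ 18.2

18.2x


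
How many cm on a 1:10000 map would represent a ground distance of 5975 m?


map_cm = 5975 * 100 / 10000 = 59.75 cm

59.75 cm


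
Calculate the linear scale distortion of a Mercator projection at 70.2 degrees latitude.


SF = 1 / cos(70.2) = 1 / 0.338738 = 2.952

2.952


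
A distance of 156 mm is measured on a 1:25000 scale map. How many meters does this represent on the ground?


ground = 156 mm * 25000 / 1000 = 3900.0 m

3900.0 m


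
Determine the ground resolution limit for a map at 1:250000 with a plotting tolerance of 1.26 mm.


ground = 1.26 mm * 250000 / 1000 = 315.0 m

315.0 m


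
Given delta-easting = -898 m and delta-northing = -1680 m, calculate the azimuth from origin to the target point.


az = atan2(-898, -1680) = -151.9 deg
adjusted to 0-360: 208.1 degrees

208.1 degrees


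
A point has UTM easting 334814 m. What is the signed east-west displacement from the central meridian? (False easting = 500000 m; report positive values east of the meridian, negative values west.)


displacement = 334814 - 500000 = -165186 m

-165186 m


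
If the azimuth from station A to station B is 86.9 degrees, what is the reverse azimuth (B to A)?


back azimuth = (86.9 + 180) mod 360 = 266.9 degrees

266.9 degrees


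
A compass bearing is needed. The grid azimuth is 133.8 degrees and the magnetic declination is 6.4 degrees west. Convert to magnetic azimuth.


magnetic azimuth = grid azimuth - declination (east +ve)
mag_az = 133.8 - -6.4 = 140.2 degrees

140.2 degrees


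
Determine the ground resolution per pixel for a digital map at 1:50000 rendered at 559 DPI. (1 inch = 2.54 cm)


pixel_cm = 2.54 / 559 ≈ 0.004544 cm
ground = pixel_cm * 50000 / 100 = 2.54 * 50000 / (559 * 100) = 127000 / 55900 ≈ 2.27 m

2.27 m


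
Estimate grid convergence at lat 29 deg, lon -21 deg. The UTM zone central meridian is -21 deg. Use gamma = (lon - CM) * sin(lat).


gamma = (-21 - -21) * sin(29) = 0 * 0.48481 = 0.0 degrees

0.0 degrees


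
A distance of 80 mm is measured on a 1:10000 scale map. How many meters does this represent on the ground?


ground = 80 mm * 10000 / 1000 = 800.0 m

800.0 m


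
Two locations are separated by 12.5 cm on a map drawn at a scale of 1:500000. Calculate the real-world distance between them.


ground = 12.5 cm * 500000 / 100 = 62500.0 m = 62.5 km

62.5 km


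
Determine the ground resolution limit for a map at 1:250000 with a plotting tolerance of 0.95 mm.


ground = 0.95 mm * 250000 / 1000 = 237.5 m

237.5 m


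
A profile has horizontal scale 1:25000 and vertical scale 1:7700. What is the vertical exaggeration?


VE = horizontal_scale / vertical_scale = 25000 / 7700 ≈ 3.2

3.2x


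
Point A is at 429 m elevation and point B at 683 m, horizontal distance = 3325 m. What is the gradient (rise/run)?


gradient = (683 - 429) / 3325 = 254 / 3325 = 0.0764

0.0764


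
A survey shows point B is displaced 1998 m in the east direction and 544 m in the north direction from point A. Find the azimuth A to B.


az = atan2(1998, 544) = 74.8 deg
adjusted to 0-360: 74.8 degrees

74.8 degrees


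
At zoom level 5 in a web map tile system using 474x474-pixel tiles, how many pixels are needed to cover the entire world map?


tiles per axis = 2^5 = 32
total tiles = 32^2 = 1024
pixels per axis = 32 * 474 = 15168
total pixels = 15168^2 = 230068224

230068224 pixels


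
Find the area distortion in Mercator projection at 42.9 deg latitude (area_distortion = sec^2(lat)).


area_distortion = 1/cos^2(42.9) = 1.864

1.864


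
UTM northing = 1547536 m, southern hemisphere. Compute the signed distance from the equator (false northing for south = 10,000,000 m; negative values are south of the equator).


For southern: actual = 1547536 - 10000000 = -8452464 m

-8452464 m
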